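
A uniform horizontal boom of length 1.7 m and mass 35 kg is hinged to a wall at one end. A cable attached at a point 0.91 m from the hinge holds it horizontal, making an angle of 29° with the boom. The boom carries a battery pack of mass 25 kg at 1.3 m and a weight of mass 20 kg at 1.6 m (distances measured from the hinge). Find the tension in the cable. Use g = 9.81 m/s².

About the hinge:
Beam weight: 35 × 9.81 = 343.4 N down at 0.85 m → arm 0.85 m, τ = 343.4 × 0.85 = 291.9 N·m clockwise.
Battery pack: 25 × 9.81 = 245.2 N down at 1.3 m → arm 1.3 m, τ = 245.2 × 1.3 = 318.8 N·m clockwise.
Weight: 20 × 9.81 = 196.2 N down at 1.6 m → arm 1.6 m, τ = 196.2 × 1.6 = 313.9 N·m clockwise.
Total clockwise load moment = 924.6 N·m.
The cable tension T acts at 0.91 m; only its component perpendicular to the boom, T sinθ, produces torque. sin 29° = 0.4848.
For rotational equilibrium, T × 0.91 × 0.4848 = 924.6, so T = 924.6 / 0.4412 = 2100 N.

T ≈ 2100 N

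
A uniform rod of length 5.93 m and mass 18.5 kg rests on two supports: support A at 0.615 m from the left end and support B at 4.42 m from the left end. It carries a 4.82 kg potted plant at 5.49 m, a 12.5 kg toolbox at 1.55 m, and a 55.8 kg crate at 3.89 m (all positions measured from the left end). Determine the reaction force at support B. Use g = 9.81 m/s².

Choose support A as the axis so its reaction then has zero moment arm.
Beam weight: 18.5 × 9.81 = 181.5 N down at 2.965 m → arm 2.35 m, τ = 181.5 × 2.35 = 426.5 N·m clockwise.
Potted plant: 4.82 × 9.81 = 47.28 N down at 5.49 m → arm 4.875 m, τ = 47.28 × 4.875 = 230.5 N·m clockwise.
Toolbox: 12.5 × 9.81 = 122.6 N down at 1.55 m → arm 0.935 m, τ = 122.6 × 0.935 = 114.6 N·m clockwise.
Crate: 55.8 × 9.81 = 547.4 N down at 3.89 m → arm 3.275 m, τ = 547.4 × 3.275 = 1793 N·m clockwise.
Net load moment about support A = 2565 N·m clockwise.
Reaction R at support B is upward at 4.42 m, arm 3.805 m → moment R × 3.805 counterclockwise.
Setting net torque to zero: R × 3.805 = 2565 → R = 674 N.

R_B ≈ 674 N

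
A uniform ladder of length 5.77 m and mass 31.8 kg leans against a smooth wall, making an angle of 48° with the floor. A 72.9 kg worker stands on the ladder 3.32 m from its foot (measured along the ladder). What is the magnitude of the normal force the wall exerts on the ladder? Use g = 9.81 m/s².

Taking torques about the foot of the ladder:
Ladder weight 31.8×9.81 = 312 N acts at 2.885 m along the ladder; its horizontal arm is 2.885·cos48° = 1.93 m → τ = 602.2 N·m clockwise.
Worker: 72.9×9.81 = 715.1 N at 3.32 m → arm 2.222 m → τ = 1589 N·m clockwise.
Wall normal N acts horizontally at the top; its moment arm is the height L sinθ = 5.77·sin48° = 4.288 m, counterclockwise.
Setting net torque to zero: N × 4.288 = 2191 → N = 511 N.

N_wall ≈ 511 N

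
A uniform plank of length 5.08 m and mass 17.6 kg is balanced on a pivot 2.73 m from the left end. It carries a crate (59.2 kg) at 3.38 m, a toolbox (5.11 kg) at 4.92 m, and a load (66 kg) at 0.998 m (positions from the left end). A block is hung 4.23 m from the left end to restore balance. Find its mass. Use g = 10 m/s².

m ≈ 45.3 kg

Choose the pivot (at 2.73 m from the left end) as the axis so the support reaction has zero arm there.
Beam weight: 17.6 × 10 = 176 N down at 2.54 m → arm 0.19 m, τ = 176 × 0.19 = 33.44 N·m counterclockwise.
Crate: 59.2 × 10 = 592 N down at 3.38 m → arm 0.65 m, τ = 592 × 0.65 = 384.8 N·m clockwise.
Toolbox: 5.11 × 10 = 51.1 N down at 4.92 m → arm 2.19 m, τ = 51.1 × 2.19 = 111.9 N·m clockwise.
Load: 66 × 10 = 660 N down at 0.998 m → arm 1.732 m, τ = 660 × 1.732 = 1143 N·m counterclockwise.
Net moment of known loads = 679.7 N·m counterclockwise.
An unknown mass m at 4.23 m has arm 1.5 m; its moment is m·g·1.5 clockwise.
Balancing moments: m × 10 × 1.5 = 679.7, giving m = 679.7 / (10 × 1.5) = 45.3 kg.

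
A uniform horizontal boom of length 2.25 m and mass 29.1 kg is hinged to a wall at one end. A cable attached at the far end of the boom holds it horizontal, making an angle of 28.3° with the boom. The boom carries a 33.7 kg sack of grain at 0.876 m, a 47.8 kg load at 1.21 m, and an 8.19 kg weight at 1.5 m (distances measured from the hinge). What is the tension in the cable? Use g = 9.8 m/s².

T ≈ 1220 N

About the hinge:
Beam weight: 29.1 × 9.8 = 285.2 N down at 1.125 m → arm 1.125 m, τ = 285.2 × 1.125 = 320.8 N·m clockwise.
Sack of grain: 33.7 × 9.8 = 330.3 N down at 0.876 m → arm 0.876 m, τ = 330.3 × 0.876 = 289.3 N·m clockwise.
Load: 47.8 × 9.8 = 468.4 N down at 1.21 m → arm 1.21 m, τ = 468.4 × 1.21 = 566.8 N·m clockwise.
Weight: 8.19 × 9.8 = 80.26 N down at 1.5 m → arm 1.5 m, τ = 80.26 × 1.5 = 120.4 N·m clockwise.
Total clockwise load moment = 1297 N·m.
The cable tension T acts at 2.25 m; only its component perpendicular to the boom, T sinθ, produces torque. sin 28.3° = 0.4741.
Στ = 0 ⇒ T × 2.25 × 0.4741 = 1297 ⇒ T = 1297 / 1.067 = 1220 N.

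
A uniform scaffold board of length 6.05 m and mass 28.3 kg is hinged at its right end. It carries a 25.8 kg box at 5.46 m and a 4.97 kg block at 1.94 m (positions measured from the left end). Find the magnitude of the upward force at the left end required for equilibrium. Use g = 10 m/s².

F ≈ 200 N

Choose the right end as the axis so the unknown pivot reaction has zero arm there.
Beam weight: 28.3 × 10 = 283 N down at 3.025 m → arm 3.025 m, τ = 283 × 3.025 = 856.1 N·m counterclockwise.
Box: 25.8 × 10 = 258 N down at 5.46 m → arm 0.59 m, τ = 258 × 0.59 = 152.2 N·m counterclockwise.
Block: 4.97 × 10 = 49.7 N down at 1.94 m → arm 4.11 m, τ = 49.7 × 4.11 = 204.3 N·m counterclockwise.
Net moment of the loads = 1213 N·m counterclockwise.
The upward force F acts at the left end, arm 6.05 m, giving F × 6.05 clockwise.
For rotational equilibrium, F × 6.05 = 1213, so F = 1213 / 6.05 = 200 N.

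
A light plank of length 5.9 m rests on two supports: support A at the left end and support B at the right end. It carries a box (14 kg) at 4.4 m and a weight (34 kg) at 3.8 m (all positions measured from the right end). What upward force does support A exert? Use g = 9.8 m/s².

R_A ≈ 317 N

Taking torques about support B:
Box: 14 × 9.8 = 137.2 N down at 4.4 m → arm 4.4 m, τ = 137.2 × 4.4 = 603.7 N·m counterclockwise.
Weight: 34 × 9.8 = 333.2 N down at 3.8 m → arm 3.8 m, τ = 333.2 × 3.8 = 1266 N·m counterclockwise.
Net load moment about support B = 1870 N·m counterclockwise.
Reaction R at support A is upward at 5.9 m, arm 5.9 m → moment R × 5.9 clockwise.
For rotational equilibrium, R × 5.9 = 1870, so R = 317 N.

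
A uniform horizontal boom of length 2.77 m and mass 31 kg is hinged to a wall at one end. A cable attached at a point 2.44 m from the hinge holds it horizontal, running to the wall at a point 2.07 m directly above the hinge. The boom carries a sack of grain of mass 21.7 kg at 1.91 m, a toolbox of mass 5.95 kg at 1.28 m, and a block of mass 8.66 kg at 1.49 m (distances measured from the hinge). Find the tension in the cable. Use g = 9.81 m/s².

T ≈ 652 N

About the hinge:
Beam weight: 31 × 9.81 = 304.1 N down at 1.385 m → arm 1.385 m, τ = 304.1 × 1.385 = 421.2 N·m clockwise.
Sack of grain: 21.7 × 9.81 = 212.9 N down at 1.91 m → arm 1.91 m, τ = 212.9 × 1.91 = 406.6 N·m clockwise.
Toolbox: 5.95 × 9.81 = 58.37 N down at 1.28 m → arm 1.28 m, τ = 58.37 × 1.28 = 74.71 N·m clockwise.
Block: 8.66 × 9.81 = 84.95 N down at 1.49 m → arm 1.49 m, τ = 84.95 × 1.49 = 126.6 N·m clockwise.
Total clockwise load moment = 1029 N·m.
The cable tension T acts at 2.44 m; only its component perpendicular to the boom, T sinθ, produces torque. sinθ = h/√(h²+d²) = 2.07/√(2.07²+2.44²) = 0.6469.
Setting net torque to zero: T × 2.44 × 0.6469 = 1029 → T = 1029 / 1.578 = 652 N.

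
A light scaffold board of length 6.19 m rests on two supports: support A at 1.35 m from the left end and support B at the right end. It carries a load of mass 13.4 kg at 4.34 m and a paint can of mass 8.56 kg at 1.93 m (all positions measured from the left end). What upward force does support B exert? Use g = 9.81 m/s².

Choose support A as the axis so its reaction then has zero moment arm.
Load: 13.4 × 9.81 = 131.5 N down at 4.34 m → arm 2.99 m, τ = 131.5 × 2.99 = 393.2 N·m clockwise.
Paint can: 8.56 × 9.81 = 83.97 N down at 1.93 m → arm 0.58 m, τ = 83.97 × 0.58 = 48.7 N·m clockwise.
Net load moment about support A = 441.9 N·m clockwise.
Reaction R at support B is upward at 6.19 m, arm 4.84 m → moment R × 4.84 counterclockwise.
Setting net torque to zero: R × 4.84 = 441.9 → R = 91.3 N.

R_B ≈ 91.3 N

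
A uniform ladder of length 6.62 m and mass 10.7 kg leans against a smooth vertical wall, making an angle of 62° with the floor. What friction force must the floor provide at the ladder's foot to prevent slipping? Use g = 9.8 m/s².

f ≈ 27.9 N

About the foot of the ladder:
Ladder weight 10.7×9.8 = 104.9 N acts at 3.31 m along the ladder; its horizontal arm is 3.31·cos62° = 1.554 m → τ = 163 N·m clockwise.
Wall normal N acts horizontally at the top; its moment arm is the height L sinθ = 6.62·sin62° = 5.845 m, counterclockwise.
Στ = 0 ⇒ N × 5.845 = 163 ⇒ N = 27.9 N.
ΣFx = 0: friction at the foot balances the wall's push, so f = N_wall = 27.9 N.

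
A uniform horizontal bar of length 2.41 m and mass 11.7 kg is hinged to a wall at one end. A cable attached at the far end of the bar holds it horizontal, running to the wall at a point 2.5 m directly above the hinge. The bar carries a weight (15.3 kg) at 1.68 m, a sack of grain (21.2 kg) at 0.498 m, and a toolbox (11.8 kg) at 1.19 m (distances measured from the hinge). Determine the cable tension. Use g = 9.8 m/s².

T ≈ 364 N

Take moments about the hinge.
Beam weight: 11.7 × 9.8 = 114.7 N down at 1.205 m → arm 1.205 m, τ = 114.7 × 1.205 = 138.2 N·m clockwise.
Weight: 15.3 × 9.8 = 149.9 N down at 1.68 m → arm 1.68 m, τ = 149.9 × 1.68 = 251.8 N·m clockwise.
Sack of grain: 21.2 × 9.8 = 207.8 N down at 0.498 m → arm 0.498 m, τ = 207.8 × 0.498 = 103.5 N·m clockwise.
Toolbox: 11.8 × 9.8 = 115.6 N down at 1.19 m → arm 1.19 m, τ = 115.6 × 1.19 = 137.6 N·m clockwise.
Total clockwise load moment = 631.1 N·m.
The cable tension T acts at 2.41 m; only its component perpendicular to the bar, T sinθ, produces torque. sinθ = h/√(h²+d²) = 2.5/√(2.5²+2.41²) = 0.7199.
For rotational equilibrium, T × 2.41 × 0.7199 = 631.1, so T = 631.1 / 1.735 = 364 N.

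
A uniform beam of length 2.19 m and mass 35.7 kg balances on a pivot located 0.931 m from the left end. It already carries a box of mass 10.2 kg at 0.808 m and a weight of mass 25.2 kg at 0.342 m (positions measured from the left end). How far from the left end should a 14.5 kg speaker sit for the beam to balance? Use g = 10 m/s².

x ≈ 1.64 m from the left end

Take moments about the pivot (at 0.931 m from the left end).
Beam weight: 35.7 × 10 = 357 N down at 1.095 m → arm 0.164 m, τ = 357 × 0.164 = 58.55 N·m clockwise.
Box: 10.2 × 10 = 102 N down at 0.808 m → arm 0.123 m, τ = 102 × 0.123 = 12.55 N·m counterclockwise.
Weight: 25.2 × 10 = 252 N down at 0.342 m → arm 0.589 m, τ = 252 × 0.589 = 148.4 N·m counterclockwise.
Net moment of existing loads = 102.4 N·m counterclockwise.
The speaker weighs 14.5 × 10 = 145 N and must supply an equal clockwise moment, so its lever arm about the pivot is 102.4 / 145 = 0.706 m.
That puts it at 0.931 + 0.706 = 1.64 m from the left end.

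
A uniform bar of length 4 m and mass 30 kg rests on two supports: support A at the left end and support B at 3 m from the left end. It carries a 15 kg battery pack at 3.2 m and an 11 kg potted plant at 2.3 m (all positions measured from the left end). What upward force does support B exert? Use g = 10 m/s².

R_B ≈ 444 N

Take moments about support A.
Beam weight: 30 × 10 = 300 N down at 2 m → arm 2 m, τ = 300 × 2 = 600 N·m clockwise.
Battery pack: 15 × 10 = 150 N down at 3.2 m → arm 3.2 m, τ = 150 × 3.2 = 480 N·m clockwise.
Potted plant: 11 × 10 = 110 N down at 2.3 m → arm 2.3 m, τ = 110 × 2.3 = 253 N·m clockwise.
Net load moment about support A = 1333 N·m clockwise.
Reaction R at support B is upward at 3 m, arm 3 m → moment R × 3 counterclockwise.
For rotational equilibrium, R × 3 = 1333, so R = 444 N.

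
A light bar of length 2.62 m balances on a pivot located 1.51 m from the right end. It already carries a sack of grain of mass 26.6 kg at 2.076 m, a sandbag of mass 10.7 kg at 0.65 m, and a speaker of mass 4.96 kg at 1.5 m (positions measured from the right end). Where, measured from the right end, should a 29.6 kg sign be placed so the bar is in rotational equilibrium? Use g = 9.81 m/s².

x ≈ 1.31 m from the right end

Choose the pivot (at 1.51 m from the right end) as the axis so the support reaction has zero arm there.
Sack of grain: 26.6 × 9.81 = 260.9 N down at 2.076 m → arm 0.566 m, τ = 260.9 × 0.566 = 147.7 N·m counterclockwise.
Sandbag: 10.7 × 9.81 = 105 N down at 0.65 m → arm 0.86 m, τ = 105 × 0.86 = 90.3 N·m clockwise.
Speaker: 4.96 × 9.81 = 48.66 N down at 1.5 m → arm 0.01 m, τ = 48.66 × 0.01 = 0.4866 N·m clockwise.
Net moment of existing loads = 56.91 N·m counterclockwise.
The sign weighs 29.6 × 9.81 = 290.4 N and must supply an equal clockwise moment, so its lever arm about the pivot is 56.91 / 290.4 = 0.196 m.
That puts it at 1.51 − 0.196 = 1.31 m from the right end.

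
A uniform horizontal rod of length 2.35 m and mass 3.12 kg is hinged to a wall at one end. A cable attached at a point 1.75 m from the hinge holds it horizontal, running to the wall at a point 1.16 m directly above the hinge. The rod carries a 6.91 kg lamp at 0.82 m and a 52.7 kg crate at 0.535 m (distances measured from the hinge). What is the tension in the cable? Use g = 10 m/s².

Sum moments about the hinge (the unknown hinge reaction has zero arm there).
Beam weight: 3.12 × 10 = 31.2 N down at 1.175 m → arm 1.175 m, τ = 31.2 × 1.175 = 36.66 N·m clockwise.
Lamp: 6.91 × 10 = 69.1 N down at 0.82 m → arm 0.82 m, τ = 69.1 × 0.82 = 56.66 N·m clockwise.
Crate: 52.7 × 10 = 527 N down at 0.535 m → arm 0.535 m, τ = 527 × 0.535 = 281.9 N·m clockwise.
Total clockwise load moment = 375.2 N·m.
The cable tension T acts at 1.75 m; only its component perpendicular to the rod, T sinθ, produces torque. sinθ = h/√(h²+d²) = 1.16/√(1.16²+1.75²) = 0.5525.
For rotational equilibrium, T × 1.75 × 0.5525 = 375.2, so T = 375.2 / 0.9669 = 388 N.

T ≈ 388 N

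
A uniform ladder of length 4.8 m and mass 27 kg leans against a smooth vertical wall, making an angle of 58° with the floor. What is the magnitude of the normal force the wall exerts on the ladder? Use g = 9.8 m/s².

N_wall ≈ 82.7 N

Choose the foot of the ladder as the axis so the floor normal and friction both act there and drop out.
Ladder weight 27×9.8 = 264.6 N acts at 2.4 m along the ladder; its horizontal arm is 2.4·cos58° = 1.272 m → τ = 336.6 N·m clockwise.
Wall normal N acts horizontally at the top; its moment arm is the height L sinθ = 4.8·sin58° = 4.071 m, counterclockwise.
Στ = 0 ⇒ N × 4.071 = 336.6 ⇒ N = 82.7 N.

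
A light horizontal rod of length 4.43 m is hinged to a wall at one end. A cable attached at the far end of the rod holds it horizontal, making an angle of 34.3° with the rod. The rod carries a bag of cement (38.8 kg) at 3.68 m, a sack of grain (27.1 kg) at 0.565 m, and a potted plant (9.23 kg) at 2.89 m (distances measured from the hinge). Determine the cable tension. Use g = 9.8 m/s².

Take moments about the hinge.
Bag of cement: 38.8 × 9.8 = 380.2 N down at 3.68 m → arm 3.68 m, τ = 380.2 × 3.68 = 1399 N·m clockwise.
Sack of grain: 27.1 × 9.8 = 265.6 N down at 0.565 m → arm 0.565 m, τ = 265.6 × 0.565 = 150.1 N·m clockwise.
Potted plant: 9.23 × 9.8 = 90.45 N down at 2.89 m → arm 2.89 m, τ = 90.45 × 2.89 = 261.4 N·m clockwise.
Total clockwise load moment = 1810 N·m.
The cable tension T acts at 4.43 m; only its component perpendicular to the rod, T sinθ, produces torque. sin 34.3° = 0.5635.
Setting net torque to zero: T × 4.43 × 0.5635 = 1810 → T = 1810 / 2.496 = 725 N.

T ≈ 725 N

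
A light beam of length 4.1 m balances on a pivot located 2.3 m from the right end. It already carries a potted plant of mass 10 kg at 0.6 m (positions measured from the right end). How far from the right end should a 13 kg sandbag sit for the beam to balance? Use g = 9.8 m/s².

Take moments about the pivot (at 2.3 m from the right end).
Potted plant: 10 × 9.8 = 98 N down at 0.6 m → arm 1.7 m, τ = 98 × 1.7 = 166.6 N·m clockwise.
Net moment of existing loads = 166.6 N·m clockwise.
The sandbag weighs 13 × 9.8 = 127.4 N and must supply an equal counterclockwise moment, so its lever arm about the pivot is 166.6 / 127.4 = 1.31 m.
That puts it at 2.3 + 1.31 = 3.61 m from the right end.

x ≈ 3.61 m from the right end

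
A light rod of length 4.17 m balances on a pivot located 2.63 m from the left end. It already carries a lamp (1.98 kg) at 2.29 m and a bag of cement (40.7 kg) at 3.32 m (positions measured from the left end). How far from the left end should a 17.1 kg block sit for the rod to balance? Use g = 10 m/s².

Take moments about the pivot (at 2.63 m from the left end).
Lamp: 1.98 × 10 = 19.8 N down at 2.29 m → arm 0.34 m, τ = 19.8 × 0.34 = 6.732 N·m counterclockwise.
Bag of cement: 40.7 × 10 = 407 N down at 3.32 m → arm 0.69 m, τ = 407 × 0.69 = 280.8 N·m clockwise.
Net moment of existing loads = 274.1 N·m clockwise.
The block weighs 17.1 × 10 = 171 N and must supply an equal counterclockwise moment, so its lever arm about the pivot is 274.1 / 171 = 1.6 m.
That puts it at 2.63 − 1.6 = 1.03 m from the left end.

x ≈ 1.03 m from the left end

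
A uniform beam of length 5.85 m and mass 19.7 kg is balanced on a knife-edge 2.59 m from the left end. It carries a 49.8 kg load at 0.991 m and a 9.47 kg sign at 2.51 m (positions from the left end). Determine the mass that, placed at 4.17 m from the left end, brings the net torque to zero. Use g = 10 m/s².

Taking torques about the knife-edge (at 2.59 m from the left end):
Beam weight: 19.7 × 10 = 197 N down at 2.925 m → arm 0.335 m, τ = 197 × 0.335 = 66 N·m clockwise.
Load: 49.8 × 10 = 498 N down at 0.991 m → arm 1.599 m, τ = 498 × 1.599 = 796.3 N·m counterclockwise.
Sign: 9.47 × 10 = 94.7 N down at 2.51 m → arm 0.08 m, τ = 94.7 × 0.08 = 7.576 N·m counterclockwise.
Net moment of known loads = 737.9 N·m counterclockwise.
An unknown mass m at 4.17 m has arm 1.58 m; its moment is m·g·1.58 clockwise.
Setting net torque to zero: m × 10 × 1.58 = 737.9 → m = 737.9 / (10 × 1.58) = 46.7 kg.

m ≈ 46.7 kg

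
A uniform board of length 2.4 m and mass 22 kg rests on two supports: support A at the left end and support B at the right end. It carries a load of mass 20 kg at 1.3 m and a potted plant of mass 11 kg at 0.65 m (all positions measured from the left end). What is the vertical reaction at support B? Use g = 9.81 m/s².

R_B ≈ 243 N

Taking torques about support A:
Beam weight: 22 × 9.81 = 215.8 N down at 1.2 m → arm 1.2 m, τ = 215.8 × 1.2 = 259 N·m clockwise.
Load: 20 × 9.81 = 196.2 N down at 1.3 m → arm 1.3 m, τ = 196.2 × 1.3 = 255.1 N·m clockwise.
Potted plant: 11 × 9.81 = 107.9 N down at 0.65 m → arm 0.65 m, τ = 107.9 × 0.65 = 70.14 N·m clockwise.
Net load moment about support A = 584.2 N·m clockwise.
Reaction R at support B is upward at 2.4 m, arm 2.4 m → moment R × 2.4 counterclockwise.
Setting net torque to zero: R × 2.4 = 584.2 → R = 243 N.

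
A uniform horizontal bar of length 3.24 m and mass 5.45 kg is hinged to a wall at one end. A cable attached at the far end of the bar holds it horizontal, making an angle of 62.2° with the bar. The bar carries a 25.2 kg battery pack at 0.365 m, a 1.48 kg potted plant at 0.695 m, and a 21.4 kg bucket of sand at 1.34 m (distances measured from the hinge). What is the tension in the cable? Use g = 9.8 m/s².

T ≈ 163 N

Take moments about the hinge.
Beam weight: 5.45 × 9.8 = 53.41 N down at 1.62 m → arm 1.62 m, τ = 53.41 × 1.62 = 86.52 N·m clockwise.
Battery pack: 25.2 × 9.8 = 247 N down at 0.365 m → arm 0.365 m, τ = 247 × 0.365 = 90.16 N·m clockwise.
Potted plant: 1.48 × 9.8 = 14.5 N down at 0.695 m → arm 0.695 m, τ = 14.5 × 0.695 = 10.08 N·m clockwise.
Bucket of sand: 21.4 × 9.8 = 209.7 N down at 1.34 m → arm 1.34 m, τ = 209.7 × 1.34 = 281 N·m clockwise.
Total clockwise load moment = 467.8 N·m.
The cable tension T acts at 3.24 m; only its component perpendicular to the bar, T sinθ, produces torque. sin 62.2° = 0.8846.
Setting net torque to zero: T × 3.24 × 0.8846 = 467.8 → T = 467.8 / 2.866 = 163 N.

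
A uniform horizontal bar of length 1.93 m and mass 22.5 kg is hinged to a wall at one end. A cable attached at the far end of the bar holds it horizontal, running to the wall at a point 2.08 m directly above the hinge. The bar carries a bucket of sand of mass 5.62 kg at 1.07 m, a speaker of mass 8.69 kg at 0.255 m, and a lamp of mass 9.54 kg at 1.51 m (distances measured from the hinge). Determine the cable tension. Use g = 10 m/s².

T ≈ 313 N

About the hinge:
Beam weight: 22.5 × 10 = 225 N down at 0.965 m → arm 0.965 m, τ = 225 × 0.965 = 217.1 N·m clockwise.
Bucket of sand: 5.62 × 10 = 56.2 N down at 1.07 m → arm 1.07 m, τ = 56.2 × 1.07 = 60.13 N·m clockwise.
Speaker: 8.69 × 10 = 86.9 N down at 0.255 m → arm 0.255 m, τ = 86.9 × 0.255 = 22.16 N·m clockwise.
Lamp: 9.54 × 10 = 95.4 N down at 1.51 m → arm 1.51 m, τ = 95.4 × 1.51 = 144.1 N·m clockwise.
Total clockwise load moment = 443.5 N·m.
The cable tension T acts at 1.93 m; only its component perpendicular to the bar, T sinθ, produces torque. sinθ = h/√(h²+d²) = 2.08/√(2.08²+1.93²) = 0.733.
Setting net torque to zero: T × 1.93 × 0.733 = 443.5 → T = 443.5 / 1.415 = 313 N.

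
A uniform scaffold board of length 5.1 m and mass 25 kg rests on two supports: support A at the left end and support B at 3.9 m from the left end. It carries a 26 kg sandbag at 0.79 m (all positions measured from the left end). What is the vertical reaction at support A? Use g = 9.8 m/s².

R_A ≈ 288 N

About support B:
Beam weight: 25 × 9.8 = 245 N down at 2.55 m → arm 1.35 m, τ = 245 × 1.35 = 330.8 N·m counterclockwise.
Sandbag: 26 × 9.8 = 254.8 N down at 0.79 m → arm 3.11 m, τ = 254.8 × 3.11 = 792.4 N·m counterclockwise.
Net load moment about support B = 1123 N·m counterclockwise.
Reaction R at support A is upward at 0 m, arm 3.9 m → moment R × 3.9 clockwise.
For rotational equilibrium, R × 3.9 = 1123, so R = 288 N.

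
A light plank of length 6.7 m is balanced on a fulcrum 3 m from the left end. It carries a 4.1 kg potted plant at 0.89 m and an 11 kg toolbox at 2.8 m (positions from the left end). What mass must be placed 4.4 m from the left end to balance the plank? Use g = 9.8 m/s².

Take moments about the fulcrum (at 3 m from the left end).
Potted plant: 4.1 × 9.8 = 40.18 N down at 0.89 m → arm 2.11 m, τ = 40.18 × 2.11 = 84.78 N·m counterclockwise.
Toolbox: 11 × 9.8 = 107.8 N down at 2.8 m → arm 0.2 m, τ = 107.8 × 0.2 = 21.56 N·m counterclockwise.
Net moment of known loads = 106.3 N·m counterclockwise.
An unknown mass m at 4.4 m has arm 1.4 m; its moment is m·g·1.4 clockwise.
Στ = 0 ⇒ m × 9.8 × 1.4 = 106.3 ⇒ m = 106.3 / (9.8 × 1.4) = 7.75 kg.

m ≈ 7.75 kg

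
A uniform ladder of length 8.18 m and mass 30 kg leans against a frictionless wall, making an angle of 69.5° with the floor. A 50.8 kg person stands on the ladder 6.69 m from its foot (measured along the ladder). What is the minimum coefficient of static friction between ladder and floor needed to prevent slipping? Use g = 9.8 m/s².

μ_min ≈ 0.262

Sum moments about the foot of the ladder (the floor normal and friction both act there and drop out).
Ladder weight 30×9.8 = 294 N acts at 4.09 m along the ladder; its horizontal arm is 4.09·cos69.5° = 1.432 m → τ = 421 N·m clockwise.
Person: 50.8×9.8 = 497.8 N at 6.69 m → arm 2.343 m → τ = 1166 N·m clockwise.
Wall normal N acts horizontally at the top; its moment arm is the height L sinθ = 8.18·sin69.5° = 7.662 m, counterclockwise.
Balancing moments: N × 7.662 = 1587, giving N = 207.1 N.
ΣFx = 0 ⇒ f = N_wall = 207.1 N. ΣFy = 0 ⇒ N_floor = 791.8 N.
μ_min = f / N_floor = 207.1 / 791.8 = 0.262.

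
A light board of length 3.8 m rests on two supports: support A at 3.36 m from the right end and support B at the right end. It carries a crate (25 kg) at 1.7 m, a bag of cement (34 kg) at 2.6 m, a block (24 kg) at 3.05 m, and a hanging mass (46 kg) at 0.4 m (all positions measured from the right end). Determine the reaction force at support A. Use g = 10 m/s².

Sum moments about support B (its reaction then has zero moment arm).
Crate: 25 × 10 = 250 N down at 1.7 m → arm 1.7 m, τ = 250 × 1.7 = 425 N·m counterclockwise.
Bag of cement: 34 × 10 = 340 N down at 2.6 m → arm 2.6 m, τ = 340 × 2.6 = 884 N·m counterclockwise.
Block: 24 × 10 = 240 N down at 3.05 m → arm 3.05 m, τ = 240 × 3.05 = 732 N·m counterclockwise.
Hanging mass: 46 × 10 = 460 N down at 0.4 m → arm 0.4 m, τ = 460 × 0.4 = 184 N·m counterclockwise.
Net load moment about support B = 2225 N·m counterclockwise.
Reaction R at support A is upward at 3.36 m, arm 3.36 m → moment R × 3.36 clockwise.
Setting net torque to zero: R × 3.36 = 2225 → R = 662 N.

R_A ≈ 662 N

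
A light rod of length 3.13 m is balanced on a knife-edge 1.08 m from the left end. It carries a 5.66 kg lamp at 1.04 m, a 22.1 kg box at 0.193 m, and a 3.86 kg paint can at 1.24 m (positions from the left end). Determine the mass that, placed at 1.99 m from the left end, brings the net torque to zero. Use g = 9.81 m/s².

Taking torques about the knife-edge (at 1.08 m from the left end):
Lamp: 5.66 × 9.81 = 55.52 N down at 1.04 m → arm 0.04 m, τ = 55.52 × 0.04 = 2.221 N·m counterclockwise.
Box: 22.1 × 9.81 = 216.8 N down at 0.193 m → arm 0.887 m, τ = 216.8 × 0.887 = 192.3 N·m counterclockwise.
Paint can: 3.86 × 9.81 = 37.87 N down at 1.24 m → arm 0.16 m, τ = 37.87 × 0.16 = 6.059 N·m clockwise.
Net moment of known loads = 188.5 N·m counterclockwise.
An unknown mass m at 1.99 m has arm 0.91 m; its moment is m·g·0.91 clockwise.
Setting net torque to zero: m × 9.81 × 0.91 = 188.5 → m = 188.5 / (9.81 × 0.91) = 21.1 kg.

m ≈ 21.1 kg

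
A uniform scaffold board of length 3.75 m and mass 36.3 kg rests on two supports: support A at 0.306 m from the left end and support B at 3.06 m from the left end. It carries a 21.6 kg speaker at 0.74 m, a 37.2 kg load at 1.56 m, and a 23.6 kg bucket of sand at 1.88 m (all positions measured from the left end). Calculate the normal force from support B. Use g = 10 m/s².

Taking torques about support A:
Beam weight: 36.3 × 10 = 363 N down at 1.875 m → arm 1.569 m, τ = 363 × 1.569 = 569.5 N·m clockwise.
Speaker: 21.6 × 10 = 216 N down at 0.74 m → arm 0.434 m, τ = 216 × 0.434 = 93.74 N·m clockwise.
Load: 37.2 × 10 = 372 N down at 1.56 m → arm 1.254 m, τ = 372 × 1.254 = 466.5 N·m clockwise.
Bucket of sand: 23.6 × 10 = 236 N down at 1.88 m → arm 1.574 m, τ = 236 × 1.574 = 371.5 N·m clockwise.
Net load moment about support A = 1501 N·m clockwise.
Reaction R at support B is upward at 3.06 m, arm 2.754 m → moment R × 2.754 counterclockwise.
Στ = 0 ⇒ R × 2.754 = 1501 ⇒ R = 545 N.

R_B ≈ 545 N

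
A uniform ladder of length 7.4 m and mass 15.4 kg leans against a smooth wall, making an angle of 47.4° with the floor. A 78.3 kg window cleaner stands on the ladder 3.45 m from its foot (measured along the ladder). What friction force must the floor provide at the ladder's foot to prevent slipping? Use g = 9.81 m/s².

Taking torques about the foot of the ladder:
Ladder weight 15.4×9.81 = 151.1 N acts at 3.7 m along the ladder; its horizontal arm is 3.7·cos47.4° = 2.504 m → τ = 378.4 N·m clockwise.
Window cleaner: 78.3×9.81 = 768.1 N at 3.45 m → arm 2.335 m → τ = 1794 N·m clockwise.
Wall normal N acts horizontally at the top; its moment arm is the height L sinθ = 7.4·sin47.4° = 5.447 m, counterclockwise.
Στ = 0 ⇒ N × 5.447 = 2172 ⇒ N = 399 N.
ΣFx = 0: friction at the foot balances the wall's push, so f = N_wall = 399 N.

f ≈ 399 N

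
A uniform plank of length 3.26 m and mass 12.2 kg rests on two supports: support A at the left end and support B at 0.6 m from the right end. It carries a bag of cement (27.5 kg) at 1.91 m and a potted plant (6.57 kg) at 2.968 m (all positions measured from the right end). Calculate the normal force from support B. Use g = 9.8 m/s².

Choose support A as the axis so its reaction then has zero moment arm.
Beam weight: 12.2 × 9.8 = 119.6 N down at 1.63 m → arm 1.63 m, τ = 119.6 × 1.63 = 194.9 N·m clockwise.
Bag of cement: 27.5 × 9.8 = 269.5 N down at 1.91 m → arm 1.35 m, τ = 269.5 × 1.35 = 363.8 N·m clockwise.
Potted plant: 6.57 × 9.8 = 64.39 N down at 2.968 m → arm 0.292 m, τ = 64.39 × 0.292 = 18.8 N·m clockwise.
Net load moment about support A = 577.5 N·m clockwise.
Reaction R at support B is upward at 0.6 m, arm 2.66 m → moment R × 2.66 counterclockwise.
Setting net torque to zero: R × 2.66 = 577.5 → R = 217 N.

R_B ≈ 217 N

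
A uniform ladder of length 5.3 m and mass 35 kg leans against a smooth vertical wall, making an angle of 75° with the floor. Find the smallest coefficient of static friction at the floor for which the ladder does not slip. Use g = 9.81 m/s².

Taking torques about the foot of the ladder:
Ladder weight 35×9.81 = 343.4 N acts at 2.65 m along the ladder; its horizontal arm is 2.65·cos75° = 0.6859 m → τ = 235.5 N·m clockwise.
Wall normal N acts horizontally at the top; its moment arm is the height L sinθ = 5.3·sin75° = 5.119 m, counterclockwise.
For rotational equilibrium, N × 5.119 = 235.5, so N = 46.01 N.
ΣFx = 0 ⇒ f = N_wall = 46.01 N. ΣFy = 0 ⇒ N_floor = 343.4 N.
μ_min = f / N_floor = 46.01 / 343.4 = 0.134.

μ_min ≈ 0.134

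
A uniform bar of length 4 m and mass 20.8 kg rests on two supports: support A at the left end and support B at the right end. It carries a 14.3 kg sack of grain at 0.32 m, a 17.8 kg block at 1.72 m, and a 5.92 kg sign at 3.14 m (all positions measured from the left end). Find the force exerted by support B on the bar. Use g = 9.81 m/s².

R_B ≈ 234 N

About support A:
Beam weight: 20.8 × 9.81 = 204 N down at 2 m → arm 2 m, τ = 204 × 2 = 408 N·m clockwise.
Sack of grain: 14.3 × 9.81 = 140.3 N down at 0.32 m → arm 0.32 m, τ = 140.3 × 0.32 = 44.9 N·m clockwise.
Block: 17.8 × 9.81 = 174.6 N down at 1.72 m → arm 1.72 m, τ = 174.6 × 1.72 = 300.3 N·m clockwise.
Sign: 5.92 × 9.81 = 58.08 N down at 3.14 m → arm 3.14 m, τ = 58.08 × 3.14 = 182.4 N·m clockwise.
Net load moment about support A = 935.6 N·m clockwise.
Reaction R at support B is upward at 4 m, arm 4 m → moment R × 4 counterclockwise.
Balancing moments: R × 4 = 935.6, giving R = 234 N.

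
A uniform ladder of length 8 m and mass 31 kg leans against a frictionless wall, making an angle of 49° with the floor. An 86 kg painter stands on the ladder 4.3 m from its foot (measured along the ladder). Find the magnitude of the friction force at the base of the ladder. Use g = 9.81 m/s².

Sum moments about the foot of the ladder (the floor normal and friction both act there and drop out).
Ladder weight 31×9.81 = 304.1 N acts at 4 m along the ladder; its horizontal arm is 4·cos49° = 2.624 m → τ = 798 N·m clockwise.
Painter: 86×9.81 = 843.7 N at 4.3 m → arm 2.821 m → τ = 2380 N·m clockwise.
Wall normal N acts horizontally at the top; its moment arm is the height L sinθ = 8·sin49° = 6.038 m, counterclockwise.
Setting net torque to zero: N × 6.038 = 3178 → N = 526 N.
ΣFx = 0: friction at the foot balances the wall's push, so f = N_wall = 526 N.

f ≈ 526 N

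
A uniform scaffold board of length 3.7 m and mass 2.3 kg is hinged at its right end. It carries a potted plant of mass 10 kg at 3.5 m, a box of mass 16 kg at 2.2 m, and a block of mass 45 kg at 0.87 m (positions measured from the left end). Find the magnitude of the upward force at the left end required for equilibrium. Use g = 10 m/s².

F ≈ 426 N

Taking torques about the right end:
Beam weight: 2.3 × 10 = 23 N down at 1.85 m → arm 1.85 m, τ = 23 × 1.85 = 42.55 N·m counterclockwise.
Potted plant: 10 × 10 = 100 N down at 3.5 m → arm 0.2 m, τ = 100 × 0.2 = 20 N·m counterclockwise.
Box: 16 × 10 = 160 N down at 2.2 m → arm 1.5 m, τ = 160 × 1.5 = 240 N·m counterclockwise.
Block: 45 × 10 = 450 N down at 0.87 m → arm 2.83 m, τ = 450 × 2.83 = 1274 N·m counterclockwise.
Net moment of the loads = 1577 N·m counterclockwise.
The upward force F acts at the left end, arm 3.7 m, giving F × 3.7 clockwise.
Στ = 0 ⇒ F × 3.7 = 1577 ⇒ F = 1577 / 3.7 = 426 N.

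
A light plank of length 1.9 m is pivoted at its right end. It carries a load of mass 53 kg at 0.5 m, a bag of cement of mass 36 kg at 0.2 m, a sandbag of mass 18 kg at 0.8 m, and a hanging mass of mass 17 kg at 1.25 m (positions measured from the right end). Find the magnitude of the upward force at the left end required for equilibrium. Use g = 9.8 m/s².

F ≈ 358 N

About the right end:
Load: 53 × 9.8 = 519.4 N down at 0.5 m → arm 0.5 m, τ = 519.4 × 0.5 = 259.7 N·m counterclockwise.
Bag of cement: 36 × 9.8 = 352.8 N down at 0.2 m → arm 0.2 m, τ = 352.8 × 0.2 = 70.56 N·m counterclockwise.
Sandbag: 18 × 9.8 = 176.4 N down at 0.8 m → arm 0.8 m, τ = 176.4 × 0.8 = 141.1 N·m counterclockwise.
Hanging mass: 17 × 9.8 = 166.6 N down at 1.25 m → arm 1.25 m, τ = 166.6 × 1.25 = 208.2 N·m counterclockwise.
Net moment of the loads = 679.6 N·m counterclockwise.
The upward force F acts at the left end, arm 1.9 m, giving F × 1.9 clockwise.
Balancing moments: F × 1.9 = 679.6, giving F = 679.6 / 1.9 = 358 N.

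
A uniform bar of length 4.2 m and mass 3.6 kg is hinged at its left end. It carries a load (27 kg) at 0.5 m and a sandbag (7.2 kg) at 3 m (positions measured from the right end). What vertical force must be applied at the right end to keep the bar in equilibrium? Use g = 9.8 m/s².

Sum moments about the left end (the unknown pivot reaction has zero arm there).
Beam weight: 3.6 × 9.8 = 35.28 N down at 2.1 m → arm 2.1 m, τ = 35.28 × 2.1 = 74.09 N·m clockwise.
Load: 27 × 9.8 = 264.6 N down at 0.5 m → arm 3.7 m, τ = 264.6 × 3.7 = 979 N·m clockwise.
Sandbag: 7.2 × 9.8 = 70.56 N down at 3 m → arm 1.2 m, τ = 70.56 × 1.2 = 84.67 N·m clockwise.
Net moment of the loads = 1138 N·m clockwise.
The upward force F acts at the right end, arm 4.2 m, giving F × 4.2 counterclockwise.
Στ = 0 ⇒ F × 4.2 = 1138 ⇒ F = 1138 / 4.2 = 271 N.

F ≈ 271 N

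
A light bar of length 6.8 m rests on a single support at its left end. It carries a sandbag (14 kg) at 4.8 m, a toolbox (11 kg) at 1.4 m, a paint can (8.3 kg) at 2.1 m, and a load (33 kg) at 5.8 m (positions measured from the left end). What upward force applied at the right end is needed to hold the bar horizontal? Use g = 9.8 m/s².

Take moments about the left end.
Sandbag: 14 × 9.8 = 137.2 N down at 4.8 m → arm 4.8 m, τ = 137.2 × 4.8 = 658.6 N·m clockwise.
Toolbox: 11 × 9.8 = 107.8 N down at 1.4 m → arm 1.4 m, τ = 107.8 × 1.4 = 150.9 N·m clockwise.
Paint can: 8.3 × 9.8 = 81.34 N down at 2.1 m → arm 2.1 m, τ = 81.34 × 2.1 = 170.8 N·m clockwise.
Load: 33 × 9.8 = 323.4 N down at 5.8 m → arm 5.8 m, τ = 323.4 × 5.8 = 1876 N·m clockwise.
Net moment of the loads = 2856 N·m clockwise.
The upward force F acts at the right end, arm 6.8 m, giving F × 6.8 counterclockwise.
Στ = 0 ⇒ F × 6.8 = 2856 ⇒ F = 2856 / 6.8 = 420 N.

F ≈ 420 N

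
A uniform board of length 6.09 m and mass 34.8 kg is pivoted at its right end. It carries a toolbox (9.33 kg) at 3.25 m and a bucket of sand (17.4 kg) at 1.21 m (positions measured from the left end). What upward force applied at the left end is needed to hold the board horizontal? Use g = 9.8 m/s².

Take moments about the right end.
Beam weight: 34.8 × 9.8 = 341 N down at 3.045 m → arm 3.045 m, τ = 341 × 3.045 = 1038 N·m counterclockwise.
Toolbox: 9.33 × 9.8 = 91.43 N down at 3.25 m → arm 2.84 m, τ = 91.43 × 2.84 = 259.7 N·m counterclockwise.
Bucket of sand: 17.4 × 9.8 = 170.5 N down at 1.21 m → arm 4.88 m, τ = 170.5 × 4.88 = 832 N·m counterclockwise.
Net moment of the loads = 2130 N·m counterclockwise.
The upward force F acts at the left end, arm 6.09 m, giving F × 6.09 clockwise.
Balancing moments: F × 6.09 = 2130, giving F = 2130 / 6.09 = 350 N.

F ≈ 350 N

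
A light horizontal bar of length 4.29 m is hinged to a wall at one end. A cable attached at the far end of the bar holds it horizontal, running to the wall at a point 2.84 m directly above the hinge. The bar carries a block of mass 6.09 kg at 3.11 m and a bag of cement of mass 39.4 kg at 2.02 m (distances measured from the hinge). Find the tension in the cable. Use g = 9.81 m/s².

T ≈ 408 N

Take moments about the hinge.
Block: 6.09 × 9.81 = 59.74 N down at 3.11 m → arm 3.11 m, τ = 59.74 × 3.11 = 185.8 N·m clockwise.
Bag of cement: 39.4 × 9.81 = 386.5 N down at 2.02 m → arm 2.02 m, τ = 386.5 × 2.02 = 780.7 N·m clockwise.
Total clockwise load moment = 966.5 N·m.
The cable tension T acts at 4.29 m; only its component perpendicular to the bar, T sinθ, produces torque. sinθ = h/√(h²+d²) = 2.84/√(2.84²+4.29²) = 0.552.
For rotational equilibrium, T × 4.29 × 0.552 = 966.5, so T = 966.5 / 2.368 = 408 N.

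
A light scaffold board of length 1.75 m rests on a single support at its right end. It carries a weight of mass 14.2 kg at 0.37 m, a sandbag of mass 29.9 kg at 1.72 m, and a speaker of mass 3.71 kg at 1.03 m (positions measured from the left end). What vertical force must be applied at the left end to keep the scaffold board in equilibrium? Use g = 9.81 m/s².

F ≈ 130 N

Choose the right end as the axis so the unknown pivot reaction has zero arm there.
Weight: 14.2 × 9.81 = 139.3 N down at 0.37 m → arm 1.38 m, τ = 139.3 × 1.38 = 192.2 N·m counterclockwise.
Sandbag: 29.9 × 9.81 = 293.3 N down at 1.72 m → arm 0.03 m, τ = 293.3 × 0.03 = 8.799 N·m counterclockwise.
Speaker: 3.71 × 9.81 = 36.4 N down at 1.03 m → arm 0.72 m, τ = 36.4 × 0.72 = 26.21 N·m counterclockwise.
Net moment of the loads = 227.2 N·m counterclockwise.
The upward force F acts at the left end, arm 1.75 m, giving F × 1.75 clockwise.
Balancing moments: F × 1.75 = 227.2, giving F = 227.2 / 1.75 = 130 N.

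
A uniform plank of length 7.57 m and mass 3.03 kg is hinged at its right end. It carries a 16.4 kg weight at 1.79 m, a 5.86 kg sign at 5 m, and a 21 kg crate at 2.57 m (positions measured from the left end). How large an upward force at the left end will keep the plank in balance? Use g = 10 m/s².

F ≈ 299 N

Sum moments about the right end (the unknown pivot reaction has zero arm there).
Beam weight: 3.03 × 10 = 30.3 N down at 3.785 m → arm 3.785 m, τ = 30.3 × 3.785 = 114.7 N·m counterclockwise.
Weight: 16.4 × 10 = 164 N down at 1.79 m → arm 5.78 m, τ = 164 × 5.78 = 947.9 N·m counterclockwise.
Sign: 5.86 × 10 = 58.6 N down at 5 m → arm 2.57 m, τ = 58.6 × 2.57 = 150.6 N·m counterclockwise.
Crate: 21 × 10 = 210 N down at 2.57 m → arm 5 m, τ = 210 × 5 = 1050 N·m counterclockwise.
Net moment of the loads = 2263 N·m counterclockwise.
The upward force F acts at the left end, arm 7.57 m, giving F × 7.57 clockwise.
Balancing moments: F × 7.57 = 2263, giving F = 2263 / 7.57 = 299 N.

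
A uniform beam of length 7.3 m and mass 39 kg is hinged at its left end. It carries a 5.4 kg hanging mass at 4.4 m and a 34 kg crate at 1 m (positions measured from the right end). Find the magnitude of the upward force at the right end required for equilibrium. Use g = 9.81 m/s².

F ≈ 500 N

Choose the left end as the axis so the unknown pivot reaction has zero arm there.
Beam weight: 39 × 9.81 = 382.6 N down at 3.65 m → arm 3.65 m, τ = 382.6 × 3.65 = 1396 N·m clockwise.
Hanging mass: 5.4 × 9.81 = 52.97 N down at 4.4 m → arm 2.9 m, τ = 52.97 × 2.9 = 153.6 N·m clockwise.
Crate: 34 × 9.81 = 333.5 N down at 1 m → arm 6.3 m, τ = 333.5 × 6.3 = 2101 N·m clockwise.
Net moment of the loads = 3651 N·m clockwise.
The upward force F acts at the right end, arm 7.3 m, giving F × 7.3 counterclockwise.
Balancing moments: F × 7.3 = 3651, giving F = 3651 / 7.3 = 500 N.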